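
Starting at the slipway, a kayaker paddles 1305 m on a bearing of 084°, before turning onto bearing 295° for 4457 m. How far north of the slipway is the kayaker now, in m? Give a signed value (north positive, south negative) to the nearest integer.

Leg 1 (084°, 1305 m): east 1305 sin 84° = 1297.85, north 1305 cos 84° = 136.41
Leg 2 (295°, 4457 m): east 4457 sin 295° = -4039.41, north 4457 cos 295° = 1883.61
Net north component: 2020.02 m.

2020 m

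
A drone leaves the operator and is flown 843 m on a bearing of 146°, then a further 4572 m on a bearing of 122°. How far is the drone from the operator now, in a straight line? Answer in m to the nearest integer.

Leg 1 (146°, 843 m): east 843 sin 146° = 471.40, north 843 cos 146° = -698.88
Leg 2 (122°, 4572 m): east 4572 sin 122° = 3877.28, north 4572 cos 122° = -2422.79
Net: 4348.68 east, -3121.67 north. Distance = √((4348.68)² + (-3121.67)²) = 5353.111 m.

5353 m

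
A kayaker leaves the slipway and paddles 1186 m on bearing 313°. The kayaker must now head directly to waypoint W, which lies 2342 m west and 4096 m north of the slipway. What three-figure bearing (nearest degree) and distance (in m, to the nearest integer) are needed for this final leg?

Leg 1 (313°, 1186 m): east 1186 sin 313° = -867.39, north 1186 cos 313° = 808.85
Current position: (-867.39, 808.85). Target: (-2342, 4096). Remaining: Δeast = -1474.61, Δnorth = 3287.15.
Bearing = atan2(-1474.61, 3287.15) mod 360° = 335.84°; distance = √((-1474.61)² + (3287.15)²) = 3602.755 m.

336°, 3603 m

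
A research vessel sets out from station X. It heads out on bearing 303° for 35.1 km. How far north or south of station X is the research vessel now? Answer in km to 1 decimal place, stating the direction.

Leg 1 (303°, 35.1 km): east 35.1 sin 303° = -29.44, north 35.1 cos 303° = 19.12
Net north component: 19.12 km.

19.1 km north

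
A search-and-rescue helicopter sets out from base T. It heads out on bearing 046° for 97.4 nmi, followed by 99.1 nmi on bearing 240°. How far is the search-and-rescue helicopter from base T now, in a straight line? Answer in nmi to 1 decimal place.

24.0 nmi

Leg 1 (046°, 97.4 nmi): east 97.4 sin 46° = 70.06, north 97.4 cos 46° = 67.66
Leg 2 (240°, 99.1 nmi): east 99.1 sin 240° = -85.82, north 99.1 cos 240° = -49.55
Net: -15.76 east, 18.11 north. Distance = √((-15.76)² + (18.11)²) = 24.007 nmi.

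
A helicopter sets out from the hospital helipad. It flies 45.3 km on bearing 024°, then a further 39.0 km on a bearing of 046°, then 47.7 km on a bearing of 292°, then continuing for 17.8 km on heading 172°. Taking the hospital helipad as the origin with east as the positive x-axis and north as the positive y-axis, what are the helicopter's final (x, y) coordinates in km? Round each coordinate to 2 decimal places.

(4.73, 68.72)

Leg 1 (024°, 45.3 km): east 45.3 sin 24° = 18.43, north 45.3 cos 24° = 41.38
Leg 2 (046°, 39.0 km): east 39.0 sin 46° = 28.05, north 39.0 cos 46° = 27.09
Leg 3 (292°, 47.7 km): east 47.7 sin 292° = -44.23, north 47.7 cos 292° = 17.87
Leg 4 (172°, 17.8 km): east 17.8 sin 172° = 2.48, north 17.8 cos 172° = -17.63
Summing: 4.73 km east, 68.72 km north → (4.73, 68.72).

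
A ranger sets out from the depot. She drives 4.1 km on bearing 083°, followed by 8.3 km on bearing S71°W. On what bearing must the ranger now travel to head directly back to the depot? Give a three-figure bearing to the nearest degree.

Leg 1 (083°, 4.1 km): east 4.1 sin 83° = 4.07, north 4.1 cos 83° = 0.50
Leg 2 (S71°W, 8.3 km): east 8.3 sin 251° = -7.85, north 8.3 cos 251° = -2.70
Net displacement: -3.78 east, -2.20 north. Direction back to start is (3.78, 2.20): bearing = atan2(3.78, 2.20) mod 360° = 59.76° ≈ 060°.

060°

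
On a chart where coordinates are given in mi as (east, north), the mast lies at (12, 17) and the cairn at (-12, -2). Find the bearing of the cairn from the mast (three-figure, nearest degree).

232°

Δeast = -12 − 12 = -24.00; Δnorth = -2 − 17 = -19.00.
Bearing = atan2(Δeast, Δnorth) mod 360° = 231.63° ≈ 232°.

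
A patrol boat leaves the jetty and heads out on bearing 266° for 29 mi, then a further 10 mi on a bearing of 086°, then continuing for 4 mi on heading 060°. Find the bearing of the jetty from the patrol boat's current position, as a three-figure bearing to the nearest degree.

092°

Leg 1 (266°, 29 mi): east 29 sin 266° = -28.93, north 29 cos 266° = -2.02
Leg 2 (086°, 10 mi): east 10 sin 86° = 9.98, north 10 cos 86° = 0.70
Leg 3 (060°, 4 mi): east 4 sin 60° = 3.46, north 4 cos 60° = 2.00
Net displacement: -15.49 east, 0.67 north. Direction back to start is (15.49, -0.67): bearing = atan2(15.49, -0.67) mod 360° = 92.49° ≈ 092°.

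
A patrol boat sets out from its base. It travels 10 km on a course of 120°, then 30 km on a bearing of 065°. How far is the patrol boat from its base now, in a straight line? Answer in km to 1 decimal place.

36.7 km

Leg 1 (120°, 10 km): east 10 sin 120° = 8.66, north 10 cos 120° = -5.00
Leg 2 (065°, 30 km): east 30 sin 65° = 27.19, north 30 cos 65° = 12.68
Net: 35.85 east, 7.68 north. Distance = √((35.85)² + (7.68)²) = 36.663 km.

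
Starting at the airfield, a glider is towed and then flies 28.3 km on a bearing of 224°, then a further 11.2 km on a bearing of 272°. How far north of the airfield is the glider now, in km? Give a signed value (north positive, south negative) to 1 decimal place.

-20.0 km

Leg 1 (224°, 28.3 km): east 28.3 sin 224° = -19.66, north 28.3 cos 224° = -20.36
Leg 2 (272°, 11.2 km): east 11.2 sin 272° = -11.19, north 11.2 cos 272° = 0.39
Net north component: -19.97 km.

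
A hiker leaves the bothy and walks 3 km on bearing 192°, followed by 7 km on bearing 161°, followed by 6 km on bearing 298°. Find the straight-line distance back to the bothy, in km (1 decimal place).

Leg 1 (192°, 3 km): east 3 sin 192° = -0.62, north 3 cos 192° = -2.93
Leg 2 (161°, 7 km): east 7 sin 161° = 2.28, north 7 cos 161° = -6.62
Leg 3 (298°, 6 km): east 6 sin 298° = -5.30, north 6 cos 298° = 2.82
Net: -3.64 east, -6.74 north. Distance = √((-3.64)² + (-6.74)²) = 7.658 km.

7.7 km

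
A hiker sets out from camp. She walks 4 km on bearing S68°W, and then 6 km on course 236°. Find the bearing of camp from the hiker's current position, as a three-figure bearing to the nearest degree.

061°

Leg 1 (S68°W, 4 km): east 4 sin 248° = -3.71, north 4 cos 248° = -1.50
Leg 2 (236°, 6 km): east 6 sin 236° = -4.97, north 6 cos 236° = -3.36
Net displacement: -8.68 east, -4.85 north. Direction back to start is (8.68, 4.85): bearing = atan2(8.68, 4.85) mod 360° = 60.80° ≈ 061°.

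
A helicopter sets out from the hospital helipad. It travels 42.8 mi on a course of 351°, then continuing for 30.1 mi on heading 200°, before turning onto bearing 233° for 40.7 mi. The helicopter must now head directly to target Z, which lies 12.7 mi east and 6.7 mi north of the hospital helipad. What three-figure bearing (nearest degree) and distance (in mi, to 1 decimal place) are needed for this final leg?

Leg 1 (351°, 42.8 mi): east 42.8 sin 351° = -6.70, north 42.8 cos 351° = 42.27
Leg 2 (200°, 30.1 mi): east 30.1 sin 200° = -10.29, north 30.1 cos 200° = -28.28
Leg 3 (233°, 40.7 mi): east 40.7 sin 233° = -32.50, north 40.7 cos 233° = -24.49
Current position: (-49.49, -10.51). Target: (12.7, 6.7). Remaining: Δeast = 62.19, Δnorth = 17.21.
Bearing = atan2(62.19, 17.21) mod 360° = 74.54°; distance = √((62.19)² + (17.21)²) = 64.531 mi.

075°, 64.5 mi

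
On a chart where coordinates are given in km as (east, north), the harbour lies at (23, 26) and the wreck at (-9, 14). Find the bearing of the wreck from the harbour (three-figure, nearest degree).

249°

Δeast = -9 − 23 = -32.00; Δnorth = 14 − 26 = -12.00.
Bearing = atan2(Δeast, Δnorth) mod 360° = 249.44° ≈ 249°.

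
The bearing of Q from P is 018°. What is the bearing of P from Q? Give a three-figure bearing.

198°

Back-bearing = 018° + 180° = 198°.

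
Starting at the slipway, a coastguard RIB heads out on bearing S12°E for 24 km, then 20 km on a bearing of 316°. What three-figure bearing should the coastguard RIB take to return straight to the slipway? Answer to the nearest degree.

044°

Leg 1 (S12°E, 24 km): east 24 sin 168° = 4.99, north 24 cos 168° = -23.48
Leg 2 (316°, 20 km): east 20 sin 316° = -13.89, north 20 cos 316° = 14.39
Net displacement: -8.90 east, -9.09 north. Direction back to start is (8.90, 9.09): bearing = atan2(8.90, 9.09) mod 360° = 44.41° ≈ 044°.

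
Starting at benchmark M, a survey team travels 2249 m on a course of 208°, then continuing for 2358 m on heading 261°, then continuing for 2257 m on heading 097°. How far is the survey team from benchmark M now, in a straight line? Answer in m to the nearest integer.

Leg 1 (208°, 2249 m): east 2249 sin 208° = -1055.84, north 2249 cos 208° = -1985.75
Leg 2 (261°, 2358 m): east 2358 sin 261° = -2328.97, north 2358 cos 261° = -368.87
Leg 3 (097°, 2257 m): east 2257 sin 97° = 2240.18, north 2257 cos 97° = -275.06
Net: -1144.63 east, -2629.68 north. Distance = √((-1144.63)² + (-2629.68)²) = 2867.997 m.

2868 m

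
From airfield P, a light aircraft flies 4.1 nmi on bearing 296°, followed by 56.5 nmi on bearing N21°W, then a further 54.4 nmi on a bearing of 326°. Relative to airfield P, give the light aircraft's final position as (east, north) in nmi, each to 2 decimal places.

Leg 1 (296°, 4.1 nmi): east 4.1 sin 296° = -3.69, north 4.1 cos 296° = 1.80
Leg 2 (N21°W, 56.5 nmi): east 56.5 sin 339° = -20.25, north 56.5 cos 339° = 52.75
Leg 3 (326°, 54.4 nmi): east 54.4 sin 326° = -30.42, north 54.4 cos 326° = 45.10
Summing: -54.35 nmi east, 99.64 nmi north → (-54.35, 99.64).

(-54.35, 99.64)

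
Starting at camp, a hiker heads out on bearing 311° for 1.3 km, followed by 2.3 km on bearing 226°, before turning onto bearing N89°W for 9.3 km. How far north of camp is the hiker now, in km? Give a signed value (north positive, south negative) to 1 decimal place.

-0.6 km

Leg 1 (311°, 1.3 km): east 1.3 sin 311° = -0.98, north 1.3 cos 311° = 0.85
Leg 2 (226°, 2.3 km): east 2.3 sin 226° = -1.65, north 2.3 cos 226° = -1.60
Leg 3 (N89°W, 9.3 km): east 9.3 sin 271° = -9.30, north 9.3 cos 271° = 0.16
Net north component: -0.58 km.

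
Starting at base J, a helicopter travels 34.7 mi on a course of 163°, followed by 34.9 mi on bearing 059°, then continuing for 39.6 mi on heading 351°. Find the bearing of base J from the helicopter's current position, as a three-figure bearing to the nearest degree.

Leg 1 (163°, 34.7 mi): east 34.7 sin 163° = 10.15, north 34.7 cos 163° = -33.18
Leg 2 (059°, 34.9 mi): east 34.9 sin 59° = 29.92, north 34.9 cos 59° = 17.97
Leg 3 (351°, 39.6 mi): east 39.6 sin 351° = -6.19, north 39.6 cos 351° = 39.11
Net displacement: 33.87 east, 23.90 north. Direction back to start is (-33.87, -23.90): bearing = atan2(-33.87, -23.90) mod 360° = 234.78° ≈ 235°.

235°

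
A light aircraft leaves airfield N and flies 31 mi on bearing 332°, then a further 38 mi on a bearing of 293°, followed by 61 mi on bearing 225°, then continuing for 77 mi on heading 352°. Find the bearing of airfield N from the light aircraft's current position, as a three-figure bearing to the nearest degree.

Leg 1 (332°, 31 mi): east 31 sin 332° = -14.55, north 31 cos 332° = 27.37
Leg 2 (293°, 38 mi): east 38 sin 293° = -34.98, north 38 cos 293° = 14.85
Leg 3 (225°, 61 mi): east 61 sin 225° = -43.13, north 61 cos 225° = -43.13
Leg 4 (352°, 77 mi): east 77 sin 352° = -10.72, north 77 cos 352° = 76.25
Net displacement: -103.38 east, 75.34 north. Direction back to start is (103.38, -75.34): bearing = atan2(103.38, -75.34) mod 360° = 126.08° ≈ 126°.

126°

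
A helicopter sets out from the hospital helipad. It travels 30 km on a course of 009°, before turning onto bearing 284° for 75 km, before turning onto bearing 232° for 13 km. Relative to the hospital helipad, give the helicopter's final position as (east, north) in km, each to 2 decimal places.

(-78.32, 39.77)

Leg 1 (009°, 30 km): east 30 sin 9° = 4.69, north 30 cos 9° = 29.63
Leg 2 (284°, 75 km): east 75 sin 284° = -72.77, north 75 cos 284° = 18.14
Leg 3 (232°, 13 km): east 13 sin 232° = -10.24, north 13 cos 232° = -8.00
Summing: -78.32 km east, 39.77 km north → (-78.32, 39.77).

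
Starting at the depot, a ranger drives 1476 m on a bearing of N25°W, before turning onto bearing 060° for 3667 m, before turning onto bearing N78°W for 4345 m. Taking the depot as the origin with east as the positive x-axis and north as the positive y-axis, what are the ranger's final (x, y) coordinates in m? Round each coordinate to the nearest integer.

(-1698, 4075)

Leg 1 (N25°W, 1476 m): east 1476 sin 335° = -623.78, north 1476 cos 335° = 1337.71
Leg 2 (060°, 3667 m): east 3667 sin 60° = 3175.72, north 3667 cos 60° = 1833.50
Leg 3 (N78°W, 4345 m): east 4345 sin 282° = -4250.05, north 4345 cos 282° = 903.38
Summing: -1698.12 m east, 4074.59 m north → (-1698, 4075).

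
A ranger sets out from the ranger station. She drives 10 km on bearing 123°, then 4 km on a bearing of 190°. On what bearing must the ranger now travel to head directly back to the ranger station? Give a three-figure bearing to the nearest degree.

321°

Leg 1 (123°, 10 km): east 10 sin 123° = 8.39, north 10 cos 123° = -5.45
Leg 2 (190°, 4 km): east 4 sin 190° = -0.69, north 4 cos 190° = -3.94
Net displacement: 7.69 east, -9.39 north. Direction back to start is (-7.69, 9.39): bearing = atan2(-7.69, 9.39) mod 360° = 320.66° ≈ 321°.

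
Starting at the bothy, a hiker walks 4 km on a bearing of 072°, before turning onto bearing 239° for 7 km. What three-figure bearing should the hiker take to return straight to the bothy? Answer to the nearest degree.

043°

Leg 1 (072°, 4 km): east 4 sin 72° = 3.80, north 4 cos 72° = 1.24
Leg 2 (239°, 7 km): east 7 sin 239° = -6.00, north 7 cos 239° = -3.61
Net displacement: -2.20 east, -2.37 north. Direction back to start is (2.20, 2.37): bearing = atan2(2.20, 2.37) mod 360° = 42.83° ≈ 043°.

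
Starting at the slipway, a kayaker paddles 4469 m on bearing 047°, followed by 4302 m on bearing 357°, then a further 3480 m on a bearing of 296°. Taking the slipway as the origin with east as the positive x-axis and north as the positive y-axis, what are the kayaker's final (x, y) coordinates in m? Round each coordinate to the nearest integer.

Leg 1 (047°, 4469 m): east 4469 sin 47° = 3268.42, north 4469 cos 47° = 3047.85
Leg 2 (357°, 4302 m): east 4302 sin 357° = -225.15, north 4302 cos 357° = 4296.10
Leg 3 (296°, 3480 m): east 3480 sin 296° = -3127.80, north 3480 cos 296° = 1525.53
Summing: -84.53 m east, 8869.49 m north → (-85, 8869).

(-85, 8869)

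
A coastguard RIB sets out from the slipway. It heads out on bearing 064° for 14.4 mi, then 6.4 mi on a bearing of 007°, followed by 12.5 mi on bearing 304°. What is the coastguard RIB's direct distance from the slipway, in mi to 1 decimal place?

19.9 mi

Leg 1 (064°, 14.4 mi): east 14.4 sin 64° = 12.94, north 14.4 cos 64° = 6.31
Leg 2 (007°, 6.4 mi): east 6.4 sin 7° = 0.78, north 6.4 cos 7° = 6.35
Leg 3 (304°, 12.5 mi): east 12.5 sin 304° = -10.36, north 12.5 cos 304° = 6.99
Net: 3.36 east, 19.65 north. Distance = √((3.36)² + (19.65)²) = 19.940 mi.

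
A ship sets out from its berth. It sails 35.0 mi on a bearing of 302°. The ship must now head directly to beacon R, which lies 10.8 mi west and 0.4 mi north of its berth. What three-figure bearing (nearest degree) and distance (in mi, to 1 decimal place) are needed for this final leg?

134°, 26.2 mi

Leg 1 (302°, 35.0 mi): east 35.0 sin 302° = -29.68, north 35.0 cos 302° = 18.55
Current position: (-29.68, 18.55). Target: (-10.8, 0.4). Remaining: Δeast = 18.88, Δnorth = -18.15.
Bearing = atan2(18.88, -18.15) mod 360° = 133.86°; distance = √((18.88)² + (-18.15)²) = 26.189 mi.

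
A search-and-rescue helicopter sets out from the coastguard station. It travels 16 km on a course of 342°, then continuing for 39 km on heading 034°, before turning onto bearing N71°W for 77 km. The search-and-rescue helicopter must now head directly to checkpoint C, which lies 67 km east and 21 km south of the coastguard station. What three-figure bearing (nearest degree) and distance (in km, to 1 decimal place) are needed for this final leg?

Leg 1 (342°, 16 km): east 16 sin 342° = -4.94, north 16 cos 342° = 15.22
Leg 2 (034°, 39 km): east 39 sin 34° = 21.81, north 39 cos 34° = 32.33
Leg 3 (N71°W, 77 km): east 77 sin 289° = -72.80, north 77 cos 289° = 25.07
Current position: (-55.94, 72.62). Target: (67, -21). Remaining: Δeast = 122.94, Δnorth = -93.62.
Bearing = atan2(122.94, -93.62) mod 360° = 127.29°; distance = √((122.94)² + (-93.62)²) = 154.528 km.

127°, 154.5 km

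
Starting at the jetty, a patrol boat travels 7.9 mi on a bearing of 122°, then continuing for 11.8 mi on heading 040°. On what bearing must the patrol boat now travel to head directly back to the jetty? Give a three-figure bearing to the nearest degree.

251°

Leg 1 (122°, 7.9 mi): east 7.9 sin 122° = 6.70, north 7.9 cos 122° = -4.19
Leg 2 (040°, 11.8 mi): east 11.8 sin 40° = 7.58, north 11.8 cos 40° = 9.04
Net displacement: 14.28 east, 4.85 north. Direction back to start is (-14.28, -4.85): bearing = atan2(-14.28, -4.85) mod 360° = 251.24° ≈ 251°.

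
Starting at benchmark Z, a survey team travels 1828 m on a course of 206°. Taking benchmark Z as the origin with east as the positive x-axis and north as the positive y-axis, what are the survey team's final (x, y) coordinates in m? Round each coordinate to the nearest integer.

(-801, -1643)

Leg 1 (206°, 1828 m): east 1828 sin 206° = -801.34, north 1828 cos 206° = -1643.00
Summing: -801.34 m east, -1643.00 m north → (-801, -1643).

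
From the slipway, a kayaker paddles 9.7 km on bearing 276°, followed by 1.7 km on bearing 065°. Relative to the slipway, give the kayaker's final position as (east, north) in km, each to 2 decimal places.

(-8.11, 1.73)

Leg 1 (276°, 9.7 km): east 9.7 sin 276° = -9.65, north 9.7 cos 276° = 1.01
Leg 2 (065°, 1.7 km): east 1.7 sin 65° = 1.54, north 1.7 cos 65° = 0.72
Summing: -8.11 km east, 1.73 km north → (-8.11, 1.73).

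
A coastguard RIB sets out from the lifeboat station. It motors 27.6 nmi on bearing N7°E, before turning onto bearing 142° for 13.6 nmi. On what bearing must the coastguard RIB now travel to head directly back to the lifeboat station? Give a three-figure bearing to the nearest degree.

Leg 1 (N7°E, 27.6 nmi): east 27.6 sin 7° = 3.36, north 27.6 cos 7° = 27.39
Leg 2 (142°, 13.6 nmi): east 13.6 sin 142° = 8.37, north 13.6 cos 142° = -10.72
Net displacement: 11.74 east, 16.68 north. Direction back to start is (-11.74, -16.68): bearing = atan2(-11.74, -16.68) mod 360° = 215.14° ≈ 215°.

215°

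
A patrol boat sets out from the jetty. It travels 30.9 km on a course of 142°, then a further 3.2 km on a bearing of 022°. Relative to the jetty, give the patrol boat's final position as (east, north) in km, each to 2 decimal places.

(20.22, -21.38)

Leg 1 (142°, 30.9 km): east 30.9 sin 142° = 19.02, north 30.9 cos 142° = -24.35
Leg 2 (022°, 3.2 km): east 3.2 sin 22° = 1.20, north 3.2 cos 22° = 2.97
Summing: 20.22 km east, -21.38 km north → (20.22, -21.38).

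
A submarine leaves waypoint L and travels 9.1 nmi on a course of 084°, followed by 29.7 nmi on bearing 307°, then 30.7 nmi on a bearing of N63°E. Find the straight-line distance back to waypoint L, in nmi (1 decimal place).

Leg 1 (084°, 9.1 nmi): east 9.1 sin 84° = 9.05, north 9.1 cos 84° = 0.95
Leg 2 (307°, 29.7 nmi): east 29.7 sin 307° = -23.72, north 29.7 cos 307° = 17.87
Leg 3 (N63°E, 30.7 nmi): east 30.7 sin 63° = 27.35, north 30.7 cos 63° = 13.94
Net: 12.68 east, 32.76 north. Distance = √((12.68)² + (32.76)²) = 35.132 nmi.

35.1 nmi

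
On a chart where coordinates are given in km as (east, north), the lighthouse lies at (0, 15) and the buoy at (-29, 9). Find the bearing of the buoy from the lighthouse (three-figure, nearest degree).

Δeast = -29 − 0 = -29.00; Δnorth = 9 − 15 = -6.00.
Bearing = atan2(Δeast, Δnorth) mod 360° = 258.31° ≈ 258°.

258°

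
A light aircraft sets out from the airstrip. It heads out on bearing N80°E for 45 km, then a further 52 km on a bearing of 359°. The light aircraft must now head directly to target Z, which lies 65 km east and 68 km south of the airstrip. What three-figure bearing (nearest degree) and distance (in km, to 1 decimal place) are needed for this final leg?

170°, 129.6 km

Leg 1 (N80°E, 45 km): east 45 sin 80° = 44.32, north 45 cos 80° = 7.81
Leg 2 (359°, 52 km): east 52 sin 359° = -0.91, north 52 cos 359° = 51.99
Current position: (43.41, 59.81). Target: (65, -68). Remaining: Δeast = 21.59, Δnorth = -127.81.
Bearing = atan2(21.59, -127.81) mod 360° = 170.41°; distance = √((21.59)² + (-127.81)²) = 129.617 km.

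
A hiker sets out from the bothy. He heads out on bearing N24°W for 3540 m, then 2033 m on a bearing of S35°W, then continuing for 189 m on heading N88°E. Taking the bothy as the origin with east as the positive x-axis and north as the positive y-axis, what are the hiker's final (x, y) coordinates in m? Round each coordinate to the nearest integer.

Leg 1 (N24°W, 3540 m): east 3540 sin 336° = -1439.85, north 3540 cos 336° = 3233.95
Leg 2 (S35°W, 2033 m): east 2033 sin 215° = -1166.08, north 2033 cos 215° = -1665.34
Leg 3 (N88°E, 189 m): east 189 sin 88° = 188.88, north 189 cos 88° = 6.60
Summing: -2417.04 m east, 1575.21 m north → (-2417, 1575).

(-2417, 1575)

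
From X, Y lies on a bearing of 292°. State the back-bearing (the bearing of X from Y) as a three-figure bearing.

112°

Back-bearing = 292° − 180° = 112°.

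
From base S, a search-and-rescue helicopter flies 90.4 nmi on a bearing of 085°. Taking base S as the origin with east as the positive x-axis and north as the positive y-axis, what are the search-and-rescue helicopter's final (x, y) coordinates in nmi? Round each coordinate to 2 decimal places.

(90.06, 7.88)

Leg 1 (085°, 90.4 nmi): east 90.4 sin 85° = 90.06, north 90.4 cos 85° = 7.88
Summing: 90.06 nmi east, 7.88 nmi north → (90.06, 7.88).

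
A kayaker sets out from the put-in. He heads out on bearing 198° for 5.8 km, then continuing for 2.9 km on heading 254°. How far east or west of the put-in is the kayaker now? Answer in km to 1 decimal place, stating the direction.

Leg 1 (198°, 5.8 km): east 5.8 sin 198° = -1.79, north 5.8 cos 198° = -5.52
Leg 2 (254°, 2.9 km): east 2.9 sin 254° = -2.79, north 2.9 cos 254° = -0.80
Net east component: -4.58 km.

4.6 km west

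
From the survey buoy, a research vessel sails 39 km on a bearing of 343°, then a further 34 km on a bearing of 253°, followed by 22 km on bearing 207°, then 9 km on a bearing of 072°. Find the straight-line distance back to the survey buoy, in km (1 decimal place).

Leg 1 (343°, 39 km): east 39 sin 343° = -11.40, north 39 cos 343° = 37.30
Leg 2 (253°, 34 km): east 34 sin 253° = -32.51, north 34 cos 253° = -9.94
Leg 3 (207°, 22 km): east 22 sin 207° = -9.99, north 22 cos 207° = -19.60
Leg 4 (072°, 9 km): east 9 sin 72° = 8.56, north 9 cos 72° = 2.78
Net: -45.35 east, 10.53 north. Distance = √((-45.35)² + (10.53)²) = 46.553 km.

46.6 km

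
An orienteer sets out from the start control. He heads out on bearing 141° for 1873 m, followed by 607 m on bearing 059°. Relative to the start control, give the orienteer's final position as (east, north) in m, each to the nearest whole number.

(1699, -1143)

Leg 1 (141°, 1873 m): east 1873 sin 141° = 1178.72, north 1873 cos 141° = -1455.59
Leg 2 (059°, 607 m): east 607 sin 59° = 520.30, north 607 cos 59° = 312.63
Summing: 1699.02 m east, -1142.97 m north → (1699, -1143).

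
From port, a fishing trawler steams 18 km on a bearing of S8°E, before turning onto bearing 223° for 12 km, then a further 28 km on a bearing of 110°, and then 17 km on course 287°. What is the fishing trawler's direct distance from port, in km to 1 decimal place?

Leg 1 (S8°E, 18 km): east 18 sin 172° = 2.51, north 18 cos 172° = -17.82
Leg 2 (223°, 12 km): east 12 sin 223° = -8.18, north 12 cos 223° = -8.78
Leg 3 (110°, 28 km): east 28 sin 110° = 26.31, north 28 cos 110° = -9.58
Leg 4 (287°, 17 km): east 17 sin 287° = -16.26, north 17 cos 287° = 4.97
Net: 4.38 east, -31.21 north. Distance = √((4.38)² + (-31.21)²) = 31.513 km.

31.5 km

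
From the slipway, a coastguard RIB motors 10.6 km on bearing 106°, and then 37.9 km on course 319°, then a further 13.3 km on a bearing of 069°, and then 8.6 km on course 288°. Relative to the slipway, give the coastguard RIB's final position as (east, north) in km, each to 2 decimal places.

Leg 1 (106°, 10.6 km): east 10.6 sin 106° = 10.19, north 10.6 cos 106° = -2.92
Leg 2 (319°, 37.9 km): east 37.9 sin 319° = -24.86, north 37.9 cos 319° = 28.60
Leg 3 (069°, 13.3 km): east 13.3 sin 69° = 12.42, north 13.3 cos 69° = 4.77
Leg 4 (288°, 8.6 km): east 8.6 sin 288° = -8.18, north 8.6 cos 288° = 2.66
Summing: -10.44 km east, 33.11 km north → (-10.44, 33.11).

(-10.44, 33.11)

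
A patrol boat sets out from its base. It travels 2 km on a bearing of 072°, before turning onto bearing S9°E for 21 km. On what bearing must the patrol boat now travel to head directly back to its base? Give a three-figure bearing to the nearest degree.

346°

Leg 1 (072°, 2 km): east 2 sin 72° = 1.90, north 2 cos 72° = 0.62
Leg 2 (S9°E, 21 km): east 21 sin 171° = 3.29, north 21 cos 171° = -20.74
Net displacement: 5.19 east, -20.12 north. Direction back to start is (-5.19, 20.12): bearing = atan2(-5.19, 20.12) mod 360° = 345.55° ≈ 346°.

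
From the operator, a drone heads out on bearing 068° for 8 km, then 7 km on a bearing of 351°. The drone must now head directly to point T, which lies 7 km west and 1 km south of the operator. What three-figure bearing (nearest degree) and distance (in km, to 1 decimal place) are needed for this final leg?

231°, 17.2 km

Leg 1 (068°, 8 km): east 8 sin 68° = 7.42, north 8 cos 68° = 3.00
Leg 2 (351°, 7 km): east 7 sin 351° = -1.10, north 7 cos 351° = 6.91
Current position: (6.32, 9.91). Target: (-7, -1). Remaining: Δeast = -13.32, Δnorth = -10.91.
Bearing = atan2(-13.32, -10.91) mod 360° = 230.68°; distance = √((-13.32)² + (-10.91)²) = 17.220 km.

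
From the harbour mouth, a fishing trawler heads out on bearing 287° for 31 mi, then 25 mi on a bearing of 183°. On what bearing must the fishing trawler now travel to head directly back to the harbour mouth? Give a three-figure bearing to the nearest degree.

063°

Leg 1 (287°, 31 mi): east 31 sin 287° = -29.65, north 31 cos 287° = 9.06
Leg 2 (183°, 25 mi): east 25 sin 183° = -1.31, north 25 cos 183° = -24.97
Net displacement: -30.95 east, -15.90 north. Direction back to start is (30.95, 15.90): bearing = atan2(30.95, 15.90) mod 360° = 62.81° ≈ 063°.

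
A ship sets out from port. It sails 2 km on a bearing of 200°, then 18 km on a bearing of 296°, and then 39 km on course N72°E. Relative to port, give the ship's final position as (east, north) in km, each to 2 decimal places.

(20.23, 18.06)

Leg 1 (200°, 2 km): east 2 sin 200° = -0.68, north 2 cos 200° = -1.88
Leg 2 (296°, 18 km): east 18 sin 296° = -16.18, north 18 cos 296° = 7.89
Leg 3 (N72°E, 39 km): east 39 sin 72° = 37.09, north 39 cos 72° = 12.05
Summing: 20.23 km east, 18.06 km north → (20.23, 18.06).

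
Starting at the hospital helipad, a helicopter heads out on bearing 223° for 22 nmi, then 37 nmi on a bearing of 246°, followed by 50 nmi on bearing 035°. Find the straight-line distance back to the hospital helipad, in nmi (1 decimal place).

Leg 1 (223°, 22 nmi): east 22 sin 223° = -15.00, north 22 cos 223° = -16.09
Leg 2 (246°, 37 nmi): east 37 sin 246° = -33.80, north 37 cos 246° = -15.05
Leg 3 (035°, 50 nmi): east 50 sin 35° = 28.68, north 50 cos 35° = 40.96
Net: -20.13 east, 9.82 north. Distance = √((-20.13)² + (9.82)²) = 22.394 nmi.

22.4 nmi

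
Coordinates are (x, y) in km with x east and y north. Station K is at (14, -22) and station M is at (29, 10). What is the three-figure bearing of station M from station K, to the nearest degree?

025°

Δeast = 29 − 14 = 15.00; Δnorth = 10 − -22 = 32.00.
Bearing = atan2(Δeast, Δnorth) mod 360° = 25.11° ≈ 025°.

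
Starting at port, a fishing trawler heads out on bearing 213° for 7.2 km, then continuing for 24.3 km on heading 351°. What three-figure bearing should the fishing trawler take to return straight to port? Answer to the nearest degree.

157°

Leg 1 (213°, 7.2 km): east 7.2 sin 213° = -3.92, north 7.2 cos 213° = -6.04
Leg 2 (351°, 24.3 km): east 24.3 sin 351° = -3.80, north 24.3 cos 351° = 24.00
Net displacement: -7.72 east, 17.96 north. Direction back to start is (7.72, -17.96): bearing = atan2(7.72, -17.96) mod 360° = 156.74° ≈ 157°.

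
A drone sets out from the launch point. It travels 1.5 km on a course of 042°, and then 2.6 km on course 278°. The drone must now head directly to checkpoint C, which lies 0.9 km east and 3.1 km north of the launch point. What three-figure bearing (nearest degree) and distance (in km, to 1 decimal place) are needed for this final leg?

057°, 3.0 km

Leg 1 (042°, 1.5 km): east 1.5 sin 42° = 1.00, north 1.5 cos 42° = 1.11
Leg 2 (278°, 2.6 km): east 2.6 sin 278° = -2.57, north 2.6 cos 278° = 0.36
Current position: (-1.57, 1.48). Target: (0.9, 3.1). Remaining: Δeast = 2.47, Δnorth = 1.62.
Bearing = atan2(2.47, 1.62) mod 360° = 56.70°; distance = √((2.47)² + (1.62)²) = 2.957 km.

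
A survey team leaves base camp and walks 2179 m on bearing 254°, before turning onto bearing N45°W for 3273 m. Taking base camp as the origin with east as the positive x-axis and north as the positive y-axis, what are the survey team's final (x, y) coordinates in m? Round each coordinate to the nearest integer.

(-4409, 1714)

Leg 1 (254°, 2179 m): east 2179 sin 254° = -2094.59, north 2179 cos 254° = -600.61
Leg 2 (N45°W, 3273 m): east 3273 sin 315° = -2314.36, north 3273 cos 315° = 2314.36
Summing: -4408.95 m east, 1713.75 m north → (-4409, 1714).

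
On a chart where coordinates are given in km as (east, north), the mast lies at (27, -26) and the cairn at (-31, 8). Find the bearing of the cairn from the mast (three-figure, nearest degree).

300°

Δeast = -31 − 27 = -58.00; Δnorth = 8 − -26 = 34.00.
Bearing = atan2(Δeast, Δnorth) mod 360° = 300.38° ≈ 300°.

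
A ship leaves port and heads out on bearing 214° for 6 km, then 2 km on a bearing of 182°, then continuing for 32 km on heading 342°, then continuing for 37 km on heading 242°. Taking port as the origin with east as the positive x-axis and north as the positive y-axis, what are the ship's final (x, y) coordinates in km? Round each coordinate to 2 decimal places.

Leg 1 (214°, 6 km): east 6 sin 214° = -3.36, north 6 cos 214° = -4.97
Leg 2 (182°, 2 km): east 2 sin 182° = -0.07, north 2 cos 182° = -2.00
Leg 3 (342°, 32 km): east 32 sin 342° = -9.89, north 32 cos 342° = 30.43
Leg 4 (242°, 37 km): east 37 sin 242° = -32.67, north 37 cos 242° = -17.37
Summing: -45.98 km east, 6.09 km north → (-45.98, 6.09).

(-45.98, 6.09)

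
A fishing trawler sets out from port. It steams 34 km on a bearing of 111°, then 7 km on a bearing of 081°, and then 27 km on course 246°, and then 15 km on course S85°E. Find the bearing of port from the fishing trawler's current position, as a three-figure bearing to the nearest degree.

Leg 1 (111°, 34 km): east 34 sin 111° = 31.74, north 34 cos 111° = -12.18
Leg 2 (081°, 7 km): east 7 sin 81° = 6.91, north 7 cos 81° = 1.10
Leg 3 (246°, 27 km): east 27 sin 246° = -24.67, north 27 cos 246° = -10.98
Leg 4 (S85°E, 15 km): east 15 sin 95° = 14.94, north 15 cos 95° = -1.31
Net displacement: 28.93 east, -23.38 north. Direction back to start is (-28.93, 23.38): bearing = atan2(-28.93, 23.38) mod 360° = 308.94° ≈ 309°.

309°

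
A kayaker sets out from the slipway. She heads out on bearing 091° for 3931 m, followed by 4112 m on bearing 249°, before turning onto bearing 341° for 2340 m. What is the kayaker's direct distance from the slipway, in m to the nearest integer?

Leg 1 (091°, 3931 m): east 3931 sin 91° = 3930.40, north 3931 cos 91° = -68.61
Leg 2 (249°, 4112 m): east 4112 sin 249° = -3838.88, north 4112 cos 249° = -1473.61
Leg 3 (341°, 2340 m): east 2340 sin 341° = -761.83, north 2340 cos 341° = 2212.51
Net: -670.31 east, 670.30 north. Distance = √((-670.31)² + (670.30)²) = 947.954 m.

948 m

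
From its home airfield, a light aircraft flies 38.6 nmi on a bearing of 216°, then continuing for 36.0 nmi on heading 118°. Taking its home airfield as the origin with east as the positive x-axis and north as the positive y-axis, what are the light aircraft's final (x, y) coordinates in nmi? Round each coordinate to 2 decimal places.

Leg 1 (216°, 38.6 nmi): east 38.6 sin 216° = -22.69, north 38.6 cos 216° = -31.23
Leg 2 (118°, 36.0 nmi): east 36.0 sin 118° = 31.79, north 36.0 cos 118° = -16.90
Summing: 9.10 nmi east, -48.13 nmi north → (9.10, -48.13).

(9.10, -48.13)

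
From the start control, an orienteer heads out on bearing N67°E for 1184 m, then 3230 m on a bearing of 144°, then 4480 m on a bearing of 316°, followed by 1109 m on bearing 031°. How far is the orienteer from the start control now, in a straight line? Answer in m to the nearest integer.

2072 m

Leg 1 (N67°E, 1184 m): east 1184 sin 67° = 1089.88, north 1184 cos 67° = 462.63
Leg 2 (144°, 3230 m): east 3230 sin 144° = 1898.55, north 3230 cos 144° = -2613.12
Leg 3 (316°, 4480 m): east 4480 sin 316° = -3112.07, north 4480 cos 316° = 3222.64
Leg 4 (031°, 1109 m): east 1109 sin 31° = 571.18, north 1109 cos 31° = 950.60
Net: 447.53 east, 2022.74 north. Distance = √((447.53)² + (2022.74)²) = 2071.658 m.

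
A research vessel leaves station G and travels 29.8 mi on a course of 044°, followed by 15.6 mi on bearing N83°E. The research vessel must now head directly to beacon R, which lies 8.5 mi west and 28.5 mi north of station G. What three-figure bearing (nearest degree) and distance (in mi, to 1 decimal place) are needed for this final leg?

Leg 1 (044°, 29.8 mi): east 29.8 sin 44° = 20.70, north 29.8 cos 44° = 21.44
Leg 2 (N83°E, 15.6 mi): east 15.6 sin 83° = 15.48, north 15.6 cos 83° = 1.90
Current position: (36.18, 23.34). Target: (-8.5, 28.5). Remaining: Δeast = -44.68, Δnorth = 5.16.
Bearing = atan2(-44.68, 5.16) mod 360° = 276.59°; distance = √((-44.68)² + (5.16)²) = 44.982 mi.

277°, 45.0 mi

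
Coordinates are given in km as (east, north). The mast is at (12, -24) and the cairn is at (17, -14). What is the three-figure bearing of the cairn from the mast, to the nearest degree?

027°

Δeast = 17 − 12 = 5.00; Δnorth = -14 − -24 = 10.00.
Bearing = atan2(Δeast, Δnorth) mod 360° = 26.57° ≈ 027°.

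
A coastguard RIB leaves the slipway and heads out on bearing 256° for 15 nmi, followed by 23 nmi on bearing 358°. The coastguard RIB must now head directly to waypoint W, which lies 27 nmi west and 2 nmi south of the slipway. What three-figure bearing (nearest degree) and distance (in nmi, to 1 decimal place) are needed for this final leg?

Leg 1 (256°, 15 nmi): east 15 sin 256° = -14.55, north 15 cos 256° = -3.63
Leg 2 (358°, 23 nmi): east 23 sin 358° = -0.80, north 23 cos 358° = 22.99
Current position: (-15.36, 19.36). Target: (-27, -2). Remaining: Δeast = -11.64, Δnorth = -21.36.
Bearing = atan2(-11.64, -21.36) mod 360° = 208.60°; distance = √((-11.64)² + (-21.36)²) = 24.325 nmi.

209°, 24.3 nmi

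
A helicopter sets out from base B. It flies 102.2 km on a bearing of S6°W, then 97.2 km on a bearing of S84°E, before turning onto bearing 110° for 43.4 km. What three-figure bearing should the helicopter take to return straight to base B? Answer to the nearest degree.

Leg 1 (S6°W, 102.2 km): east 102.2 sin 186° = -10.68, north 102.2 cos 186° = -101.64
Leg 2 (S84°E, 97.2 km): east 97.2 sin 96° = 96.67, north 97.2 cos 96° = -10.16
Leg 3 (110°, 43.4 km): east 43.4 sin 110° = 40.78, north 43.4 cos 110° = -14.84
Net displacement: 126.77 east, -126.64 north. Direction back to start is (-126.77, 126.64): bearing = atan2(-126.77, 126.64) mod 360° = 314.97° ≈ 315°.

315°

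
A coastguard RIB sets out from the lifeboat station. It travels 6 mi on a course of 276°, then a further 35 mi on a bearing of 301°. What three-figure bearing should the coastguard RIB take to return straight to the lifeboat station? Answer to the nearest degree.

117°

Leg 1 (276°, 6 mi): east 6 sin 276° = -5.97, north 6 cos 276° = 0.63
Leg 2 (301°, 35 mi): east 35 sin 301° = -30.00, north 35 cos 301° = 18.03
Net displacement: -35.97 east, 18.65 north. Direction back to start is (35.97, -18.65): bearing = atan2(35.97, -18.65) mod 360° = 117.41° ≈ 117°.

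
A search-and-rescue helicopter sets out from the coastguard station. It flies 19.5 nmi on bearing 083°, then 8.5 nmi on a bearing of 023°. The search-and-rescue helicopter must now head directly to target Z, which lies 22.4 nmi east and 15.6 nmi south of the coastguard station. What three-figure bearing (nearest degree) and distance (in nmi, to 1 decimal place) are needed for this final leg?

181°, 25.8 nmi

Leg 1 (083°, 19.5 nmi): east 19.5 sin 83° = 19.35, north 19.5 cos 83° = 2.38
Leg 2 (023°, 8.5 nmi): east 8.5 sin 23° = 3.32, north 8.5 cos 23° = 7.82
Current position: (22.68, 10.20). Target: (22.4, -15.6). Remaining: Δeast = -0.28, Δnorth = -25.80.
Bearing = atan2(-0.28, -25.80) mod 360° = 180.61°; distance = √((-0.28)² + (-25.80)²) = 25.802 nmi.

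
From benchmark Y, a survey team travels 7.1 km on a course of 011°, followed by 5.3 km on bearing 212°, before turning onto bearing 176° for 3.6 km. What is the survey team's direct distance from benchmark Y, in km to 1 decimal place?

1.6 km

Leg 1 (011°, 7.1 km): east 7.1 sin 11° = 1.35, north 7.1 cos 11° = 6.97
Leg 2 (212°, 5.3 km): east 5.3 sin 212° = -2.81, north 5.3 cos 212° = -4.49
Leg 3 (176°, 3.6 km): east 3.6 sin 176° = 0.25, north 3.6 cos 176° = -3.59
Net: -1.20 east, -1.12 north. Distance = √((-1.20)² + (-1.12)²) = 1.641 km.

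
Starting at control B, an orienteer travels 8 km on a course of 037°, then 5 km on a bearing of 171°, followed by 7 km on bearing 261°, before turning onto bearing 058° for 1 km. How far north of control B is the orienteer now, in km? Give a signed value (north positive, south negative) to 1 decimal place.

Leg 1 (037°, 8 km): east 8 sin 37° = 4.81, north 8 cos 37° = 6.39
Leg 2 (171°, 5 km): east 5 sin 171° = 0.78, north 5 cos 171° = -4.94
Leg 3 (261°, 7 km): east 7 sin 261° = -6.91, north 7 cos 261° = -1.10
Leg 4 (058°, 1 km): east 1 sin 58° = 0.85, north 1 cos 58° = 0.53
Net north component: 0.89 km.

0.9 km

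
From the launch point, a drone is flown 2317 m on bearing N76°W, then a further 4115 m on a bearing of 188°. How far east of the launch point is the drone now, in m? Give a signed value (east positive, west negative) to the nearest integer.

Leg 1 (N76°W, 2317 m): east 2317 sin 284° = -2248.18, north 2317 cos 284° = 560.53
Leg 2 (188°, 4115 m): east 4115 sin 188° = -572.70, north 4115 cos 188° = -4074.95
Net east component: -2820.87 m.

-2821 m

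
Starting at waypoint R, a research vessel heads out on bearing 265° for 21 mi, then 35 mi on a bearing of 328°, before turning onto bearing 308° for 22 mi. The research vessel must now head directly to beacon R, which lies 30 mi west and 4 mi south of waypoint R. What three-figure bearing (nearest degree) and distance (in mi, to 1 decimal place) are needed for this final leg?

Leg 1 (265°, 21 mi): east 21 sin 265° = -20.92, north 21 cos 265° = -1.83
Leg 2 (328°, 35 mi): east 35 sin 328° = -18.55, north 35 cos 328° = 29.68
Leg 3 (308°, 22 mi): east 22 sin 308° = -17.34, north 22 cos 308° = 13.54
Current position: (-56.80, 41.40). Target: (-30, -4). Remaining: Δeast = 26.80, Δnorth = -45.40.
Bearing = atan2(26.80, -45.40) mod 360° = 149.44°; distance = √((26.80)² + (-45.40)²) = 52.718 mi.

149°, 52.7 mi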